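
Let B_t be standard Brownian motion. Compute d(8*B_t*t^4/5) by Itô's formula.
d(8*B_t*t^4/5) = (32*B_t*t^3/5) dt + (8*t^4/5) dB_t

Itô's formula for f(t, x): d f(t, B_t) = (f_t + (1/2) f_xx) dt + f_x dB_t. Compute partials of f(t, x) = 8*t^4*x/5:
  f_t(t,x)  = 32*t^3*x/5
  f_x(t,x)  = 8*t^4/5
  f_xx(t,x) = 0
Assemble drift = f_t + (1/2) f_xx = 32*t^3*x/5 and diffusion = f_x = 8*t^4/5. Substituting x = B_t:
  d(8*B_t*t^4/5) = (32*B_t*t^3/5) dt + (8*t^4/5) dB_t.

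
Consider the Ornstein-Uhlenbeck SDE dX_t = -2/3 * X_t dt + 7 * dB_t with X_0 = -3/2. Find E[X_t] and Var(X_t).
E[X_t] = -3*exp(-2*t/3)/2; Var(X_t) = 147/4 - 147*exp(-4*t/3)/4

The OU SDE dX = -theta X dt + sigma dB admits the integrating factor exp(theta t): d(exp(theta t) X_t) = sigma exp(theta t) dB_t. Integrating from 0 to t:
  X_t = x_0 * exp(-theta t) + sigma * int_0^t exp(-theta (t-s)) dB_s.
The Itô integral has mean 0 and (by the Itô isometry) variance sigma^2 * int_0^t exp(-2 theta (t - s)) ds = sigma^2 * (1 - exp(-2 theta t)) / (2 theta).
With theta = 2/3, sigma = 7, x_0 = -3/2:
  E[X_t] = -3/2 * exp(-2/3 t) = -3*exp(-2*t/3)/2
  Var(X_t) = (7)^2 * (1 - exp(-2*2/3 t)) / (2 * 2/3) = 147/4 - 147*exp(-4*t/3)/4.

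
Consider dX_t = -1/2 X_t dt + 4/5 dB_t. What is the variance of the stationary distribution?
lim Var(X_t) = 16/25

The OU SDE dX = -theta X dt + sigma dB admits the integrating factor exp(theta t): d(exp(theta t) X_t) = sigma exp(theta t) dB_t. Integrating from 0 to t gives X_t = x_0 * exp(-theta t) + sigma * int_0^t exp(-theta (t-s)) dB_s for any initial x_0. The Itô integral has variance (by the Itô isometry) sigma^2 * int_0^t exp(-2 theta (t - s)) ds = sigma^2 * (1 - exp(-2 theta t)) / (2 theta), independent of x_0.
With theta = 1/2, sigma = 4/5:
  Var(X_t) = (4/5)^2 * (1 - exp(-2*1/2 t)) / (2 * 1/2) = 16/25 - 16*exp(-t)/25.
As t -> infinity, exp(-2*1/2 t) -> 0, so the stationary variance is sigma^2 / (2 theta) = 16/25.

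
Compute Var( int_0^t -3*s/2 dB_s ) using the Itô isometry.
Var = 3*t^3/4

The Itô integral of a deterministic integrand f(s) has mean 0 because each increment f(s) * (B_{s+ds} - B_s) has mean 0. By the Itô isometry:
  Var( int_0^t f(s) dB_s ) = E[ (int_0^t f(s) dB_s)^2 ] = int_0^t f(s)^2 ds.
Here f(s) = -3*s/2, so f(s)^2 = 9*s^2/4. Integrate:
  int_0^t (9*s^2/4) ds = 3*t^3/4.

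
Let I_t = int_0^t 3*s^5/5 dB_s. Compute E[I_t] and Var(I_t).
E[I_t] = 0; Var(I_t) = 9*t^11/275

The Itô integral of a deterministic integrand f(s) has mean 0 because each increment f(s) * (B_{s+ds} - B_s) has mean 0. By the Itô isometry:
  Var( int_0^t f(s) dB_s ) = E[ (int_0^t f(s) dB_s)^2 ] = int_0^t f(s)^2 ds.
Here f(s) = 3*s^5/5, so f(s)^2 = 9*s^10/25. Integrate:
  int_0^t (9*s^10/25) ds = 9*t^11/275.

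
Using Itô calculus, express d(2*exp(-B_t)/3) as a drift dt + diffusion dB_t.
d(2*exp(-B_t)/3) = (exp(-B_t)/3) dt + (-2*exp(-B_t)/3) dB_t

Itô's formula for f(B_t) gives d f(B_t) = f'(B_t) dB_t + (1/2) f''(B_t) dt. Compute derivatives of f(x) = 2*exp(-x)/3:
  f'(x)  = -2*exp(-x)/3
  f''(x) = 2*exp(-x)/3
Substitute x = B_t and multiply the f'' term by 1/2:
  drift     = (1/2) * (2*exp(-x)/3) evaluated at B_t = exp(-B_t)/3
  diffusion = (-2*exp(-x)/3) evaluated at B_t = -2*exp(-B_t)/3
Therefore d(2*exp(-B_t)/3) = (exp(-B_t)/3) dt + (-2*exp(-B_t)/3) dB_t.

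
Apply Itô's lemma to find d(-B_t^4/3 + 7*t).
d(-B_t^4/3 + 7*t) = (7 - 2*B_t^2) dt + (-4*B_t^3/3) dB_t

Itô's formula for f(t, x): d f(t, B_t) = (f_t + (1/2) f_xx) dt + f_x dB_t. Compute partials of f(t, x) = 7*t - x^4/3:
  f_t(t,x)  = 7
  f_x(t,x)  = -4*x^3/3
  f_xx(t,x) = -4*x^2
Assemble drift = f_t + (1/2) f_xx = 7 - 2*x^2 and diffusion = f_x = -4*x^3/3. Substituting x = B_t:
  d(-B_t^4/3 + 7*t) = (7 - 2*B_t^2) dt + (-4*B_t^3/3) dB_t.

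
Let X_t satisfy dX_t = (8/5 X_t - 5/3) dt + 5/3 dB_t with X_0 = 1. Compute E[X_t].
E[X_t] = 25/24 - exp(8*t/5)/24

Taking expectations and using E[dB_t] = 0, the mean m(t) = E[X_t] satisfies the ODE m'(t) = a m(t) + b with m(0) = x_0. With a = 8/5, b = -5/3, x_0 = 1, the solution is
  m(t) = x_0 * exp(a t) + (b/a) * (exp(a t) - 1)
       = 1 * exp((8/5) t) + ((-5/3)/(8/5)) * (exp((8/5) t) - 1)
       = 25/24 - exp(8*t/5)/24.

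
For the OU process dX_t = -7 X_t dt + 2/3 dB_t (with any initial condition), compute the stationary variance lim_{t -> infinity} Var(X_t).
lim Var(X_t) = 2/63

The OU SDE dX = -theta X dt + sigma dB admits the integrating factor exp(theta t): d(exp(theta t) X_t) = sigma exp(theta t) dB_t. Integrating from 0 to t gives X_t = x_0 * exp(-theta t) + sigma * int_0^t exp(-theta (t-s)) dB_s for any initial x_0. The Itô integral has variance (by the Itô isometry) sigma^2 * int_0^t exp(-2 theta (t - s)) ds = sigma^2 * (1 - exp(-2 theta t)) / (2 theta), independent of x_0.
With theta = 7, sigma = 2/3:
  Var(X_t) = (2/3)^2 * (1 - exp(-2*7 t)) / (2 * 7) = 2/63 - 2*exp(-14*t)/63.
As t -> infinity, exp(-2*7 t) -> 0, so the stationary variance is sigma^2 / (2 theta) = 2/63.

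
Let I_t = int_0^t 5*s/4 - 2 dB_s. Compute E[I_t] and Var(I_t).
E[I_t] = 0; Var(I_t) = t*(25*t^2 - 120*t + 192)/48

The Itô integral of a deterministic integrand f(s) has mean 0 because each increment f(s) * (B_{s+ds} - B_s) has mean 0. By the Itô isometry:
  Var( int_0^t f(s) dB_s ) = E[ (int_0^t f(s) dB_s)^2 ] = int_0^t f(s)^2 ds.
Here f(s) = 5*s/4 - 2, so f(s)^2 = (5*s - 8)^2/16. Integrate:
  int_0^t ((5*s - 8)^2/16) ds = t*(25*t^2 - 120*t + 192)/48.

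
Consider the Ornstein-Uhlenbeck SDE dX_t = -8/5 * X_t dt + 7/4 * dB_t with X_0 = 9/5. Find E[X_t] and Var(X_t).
E[X_t] = 9*exp(-8*t/5)/5; Var(X_t) = 245/256 - 245*exp(-16*t/5)/256

The OU SDE dX = -theta X dt + sigma dB admits the integrating factor exp(theta t): d(exp(theta t) X_t) = sigma exp(theta t) dB_t. Integrating from 0 to t:
  X_t = x_0 * exp(-theta t) + sigma * int_0^t exp(-theta (t-s)) dB_s.
The Itô integral has mean 0 and (by the Itô isometry) variance sigma^2 * int_0^t exp(-2 theta (t - s)) ds = sigma^2 * (1 - exp(-2 theta t)) / (2 theta).
With theta = 8/5, sigma = 7/4, x_0 = 9/5:
  E[X_t] = 9/5 * exp(-8/5 t) = 9*exp(-8*t/5)/5
  Var(X_t) = (7/4)^2 * (1 - exp(-2*8/5 t)) / (2 * 8/5) = 245/256 - 245*exp(-16*t/5)/256.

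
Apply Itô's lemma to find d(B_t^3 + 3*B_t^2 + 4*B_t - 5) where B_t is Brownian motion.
d(B_t^3 + 3*B_t^2 + 4*B_t - 5) = (3*B_t + 3) dt + (3*B_t^2 + 6*B_t + 4) dB_t

Itô's formula for f(B_t) gives d f(B_t) = f'(B_t) dB_t + (1/2) f''(B_t) dt. Compute derivatives of f(x) = x^3 + 3*x^2 + 4*x - 5:
  f'(x)  = 3*x^2 + 6*x + 4
  f''(x) = 6*x + 6
Substitute x = B_t and multiply the f'' term by 1/2:
  drift     = (1/2) * (6*x + 6) evaluated at B_t = 3*B_t + 3
  diffusion = (3*x^2 + 6*x + 4) evaluated at B_t = 3*B_t^2 + 6*B_t + 4
Therefore d(B_t^3 + 3*B_t^2 + 4*B_t - 5) = (3*B_t + 3) dt + (3*B_t^2 + 6*B_t + 4) dB_t.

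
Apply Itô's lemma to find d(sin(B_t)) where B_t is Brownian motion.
d(sin(B_t)) = (-sin(B_t)/2) dt + (cos(B_t)) dB_t

Itô's formula for f(B_t) gives d f(B_t) = f'(B_t) dB_t + (1/2) f''(B_t) dt. Compute derivatives of f(x) = sin(x):
  f'(x)  = cos(x)
  f''(x) = -sin(x)
Substitute x = B_t and multiply the f'' term by 1/2:
  drift     = (1/2) * (-sin(x)) evaluated at B_t = -sin(B_t)/2
  diffusion = (cos(x)) evaluated at B_t = cos(B_t)
Therefore d(sin(B_t)) = (-sin(B_t)/2) dt + (cos(B_t)) dB_t.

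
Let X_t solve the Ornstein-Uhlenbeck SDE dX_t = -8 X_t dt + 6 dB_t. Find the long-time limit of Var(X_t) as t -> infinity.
lim Var(X_t) = 9/4

The OU SDE dX = -theta X dt + sigma dB admits the integrating factor exp(theta t): d(exp(theta t) X_t) = sigma exp(theta t) dB_t. Integrating from 0 to t gives X_t = x_0 * exp(-theta t) + sigma * int_0^t exp(-theta (t-s)) dB_s for any initial x_0. The Itô integral has variance (by the Itô isometry) sigma^2 * int_0^t exp(-2 theta (t - s)) ds = sigma^2 * (1 - exp(-2 theta t)) / (2 theta), independent of x_0.
With theta = 8, sigma = 6:
  Var(X_t) = (6)^2 * (1 - exp(-2*8 t)) / (2 * 8) = 9/4 - 9*exp(-16*t)/4.
As t -> infinity, exp(-2*8 t) -> 0, so the stationary variance is sigma^2 / (2 theta) = 9/4.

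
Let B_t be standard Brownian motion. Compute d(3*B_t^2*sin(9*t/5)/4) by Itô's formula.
d(3*B_t^2*sin(9*t/5)/4) = (27*B_t^2*cos(9*t/5)/20 + 3*sin(9*t/5)/4) dt + (3*B_t*sin(9*t/5)/2) dB_t

Itô's formula for f(t, x): d f(t, B_t) = (f_t + (1/2) f_xx) dt + f_x dB_t. Compute partials of f(t, x) = 3*x^2*sin(9*t/5)/4:
  f_t(t,x)  = 27*x^2*cos(9*t/5)/20
  f_x(t,x)  = 3*x*sin(9*t/5)/2
  f_xx(t,x) = 3*sin(9*t/5)/2
Assemble drift = f_t + (1/2) f_xx = 27*x^2*cos(9*t/5)/20 + 3*sin(9*t/5)/4 and diffusion = f_x = 3*x*sin(9*t/5)/2. Substituting x = B_t:
  d(3*B_t^2*sin(9*t/5)/4) = (27*B_t^2*cos(9*t/5)/20 + 3*sin(9*t/5)/4) dt + (3*B_t*sin(9*t/5)/2) dB_t.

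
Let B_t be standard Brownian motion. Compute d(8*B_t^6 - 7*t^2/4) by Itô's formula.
d(8*B_t^6 - 7*t^2/4) = (120*B_t^4 - 7*t/2) dt + (48*B_t^5) dB_t

Itô's formula for f(t, x): d f(t, B_t) = (f_t + (1/2) f_xx) dt + f_x dB_t. Compute partials of f(t, x) = -7*t^2/4 + 8*x^6:
  f_t(t,x)  = -7*t/2
  f_x(t,x)  = 48*x^5
  f_xx(t,x) = 240*x^4
Assemble drift = f_t + (1/2) f_xx = -7*t/2 + 120*x^4 and diffusion = f_x = 48*x^5. Substituting x = B_t:
  d(8*B_t^6 - 7*t^2/4) = (120*B_t^4 - 7*t/2) dt + (48*B_t^5) dB_t.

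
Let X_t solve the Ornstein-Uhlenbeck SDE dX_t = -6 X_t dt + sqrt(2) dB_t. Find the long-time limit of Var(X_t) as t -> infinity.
lim Var(X_t) = 1/6

The OU SDE dX = -theta X dt + sigma dB admits the integrating factor exp(theta t): d(exp(theta t) X_t) = sigma exp(theta t) dB_t. Integrating from 0 to t gives X_t = x_0 * exp(-theta t) + sigma * int_0^t exp(-theta (t-s)) dB_s for any initial x_0. The Itô integral has variance (by the Itô isometry) sigma^2 * int_0^t exp(-2 theta (t - s)) ds = sigma^2 * (1 - exp(-2 theta t)) / (2 theta), independent of x_0.
With theta = 6, sigma = sqrt(2):
  Var(X_t) = (sqrt(2))^2 * (1 - exp(-2*6 t)) / (2 * 6) = 1/6 - exp(-12*t)/6.
As t -> infinity, exp(-2*6 t) -> 0, so the stationary variance is sigma^2 / (2 theta) = 1/6.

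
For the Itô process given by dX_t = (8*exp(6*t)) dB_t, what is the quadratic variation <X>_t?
<X>_t = 16*exp(12*t)/3 - 16/3

For an Itô process dX_t = a(t) dt + b(t) dB_t, the quadratic variation is <X>_t = int_0^t b(s)^2 ds (the drift term does not contribute). Here b(s) = 8*exp(6*s), so
  b(s)^2 = 64*exp(12*s).
Integrating from 0 to t:
  <X>_t = int_0^t (64*exp(12*s)) ds = 16*exp(12*t)/3 - 16/3.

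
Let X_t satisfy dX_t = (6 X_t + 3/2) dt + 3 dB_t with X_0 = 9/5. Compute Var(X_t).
Var(X_t) = 3*exp(12*t)/4 - 3/4

The variance V(t) = Var(X_t) satisfies V'(t) = 2 a V(t) + c^2 with V(0) = 0 (drift coefficient is linear in X, diffusion is constant). With a = 6, c = 3, the solution is
  V(t) = (c^2 / (2 a)) * (exp(2 a t) - 1)
       = (3^2 / (2*6)) * (exp(12 t) - 1)
       = 3*exp(12*t)/4 - 3/4.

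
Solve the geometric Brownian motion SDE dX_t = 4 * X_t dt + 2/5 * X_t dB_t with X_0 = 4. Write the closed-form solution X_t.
X_t = 4 * exp((98/25) * t + (2/5) * B_t)

For GBM dX = mu X dt + sigma X dB with X_0 = x_0, apply Itô to Y = log X: dY = (mu - sigma^2/2) dt + sigma dB, so Y_t = log(x_0) + (mu - sigma^2/2) t + sigma B_t and hence X_t = x_0 * exp((mu - sigma^2/2) t + sigma B_t).
With mu = 4, sigma = 2/5, x_0 = 4, this gives:
  X_t = 4 * exp((98/25) * t + (2/5) * B_t).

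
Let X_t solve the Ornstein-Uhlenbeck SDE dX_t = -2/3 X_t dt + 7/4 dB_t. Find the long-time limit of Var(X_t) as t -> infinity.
lim Var(X_t) = 147/64

The OU SDE dX = -theta X dt + sigma dB admits the integrating factor exp(theta t): d(exp(theta t) X_t) = sigma exp(theta t) dB_t. Integrating from 0 to t gives X_t = x_0 * exp(-theta t) + sigma * int_0^t exp(-theta (t-s)) dB_s for any initial x_0. The Itô integral has variance (by the Itô isometry) sigma^2 * int_0^t exp(-2 theta (t - s)) ds = sigma^2 * (1 - exp(-2 theta t)) / (2 theta), independent of x_0.
With theta = 2/3, sigma = 7/4:
  Var(X_t) = (7/4)^2 * (1 - exp(-2*2/3 t)) / (2 * 2/3) = 147/64 - 147*exp(-4*t/3)/64.
As t -> infinity, exp(-2*2/3 t) -> 0, so the stationary variance is sigma^2 / (2 theta) = 147/64.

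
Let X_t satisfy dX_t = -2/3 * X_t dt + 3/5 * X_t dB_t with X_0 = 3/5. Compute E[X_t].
E[X_t] = 3*exp(-2*t/3)/5

For GBM dX = mu X dt + sigma X dB with X_0 = x_0, apply Itô to Y = log X: dY = (mu - sigma^2/2) dt + sigma dB, so Y_t = log(x_0) + (mu - sigma^2/2) t + sigma B_t and hence X_t = x_0 * exp((mu - sigma^2/2) t + sigma B_t).
With mu = -2/3, sigma = 3/5, x_0 = 3/5, this gives:
  X_t = 3/5 * exp((-127/150) * t + (3/5) * B_t).
Since sigma*B_t ~ Normal(0, sigma^2 t), E[exp(sigma*B_t)] = exp(sigma^2 t / 2); so E[X_t] = x_0 * exp((mu - sigma^2/2) t) * exp(sigma^2 t / 2) = x_0 * exp(mu t) = 3*exp(-2*t/3)/5.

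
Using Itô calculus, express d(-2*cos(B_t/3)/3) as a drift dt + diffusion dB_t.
d(-2*cos(B_t/3)/3) = (cos(B_t/3)/27) dt + (2*sin(B_t/3)/9) dB_t

Itô's formula for f(B_t) gives d f(B_t) = f'(B_t) dB_t + (1/2) f''(B_t) dt. Compute derivatives of f(x) = -2*cos(x/3)/3:
  f'(x)  = 2*sin(x/3)/9
  f''(x) = 2*cos(x/3)/27
Substitute x = B_t and multiply the f'' term by 1/2:
  drift     = (1/2) * (2*cos(x/3)/27) evaluated at B_t = cos(B_t/3)/27
  diffusion = (2*sin(x/3)/9) evaluated at B_t = 2*sin(B_t/3)/9
Therefore d(-2*cos(B_t/3)/3) = (cos(B_t/3)/27) dt + (2*sin(B_t/3)/9) dB_t.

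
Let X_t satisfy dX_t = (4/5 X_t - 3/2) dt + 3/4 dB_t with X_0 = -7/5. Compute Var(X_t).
Var(X_t) = 45*exp(8*t/5)/128 - 45/128

The variance V(t) = Var(X_t) satisfies V'(t) = 2 a V(t) + c^2 with V(0) = 0 (drift coefficient is linear in X, diffusion is constant). With a = 4/5, c = 3/4, the solution is
  V(t) = (c^2 / (2 a)) * (exp(2 a t) - 1)
       = ((3/4)^2 / (2*(4/5))) * (exp((8/5) t) - 1)
       = 45*exp(8*t/5)/128 - 45/128.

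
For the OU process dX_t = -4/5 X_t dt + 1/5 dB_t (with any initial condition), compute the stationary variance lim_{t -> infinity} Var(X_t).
lim Var(X_t) = 1/40

The OU SDE dX = -theta X dt + sigma dB admits the integrating factor exp(theta t): d(exp(theta t) X_t) = sigma exp(theta t) dB_t. Integrating from 0 to t gives X_t = x_0 * exp(-theta t) + sigma * int_0^t exp(-theta (t-s)) dB_s for any initial x_0. The Itô integral has variance (by the Itô isometry) sigma^2 * int_0^t exp(-2 theta (t - s)) ds = sigma^2 * (1 - exp(-2 theta t)) / (2 theta), independent of x_0.
With theta = 4/5, sigma = 1/5:
  Var(X_t) = (1/5)^2 * (1 - exp(-2*4/5 t)) / (2 * 4/5) = 1/40 - exp(-8*t/5)/40.
As t -> infinity, exp(-2*4/5 t) -> 0, so the stationary variance is sigma^2 / (2 theta) = 1/40.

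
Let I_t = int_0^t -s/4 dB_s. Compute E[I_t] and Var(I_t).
E[I_t] = 0; Var(I_t) = t^3/48

The Itô integral of a deterministic integrand f(s) has mean 0 because each increment f(s) * (B_{s+ds} - B_s) has mean 0. By the Itô isometry:
  Var( int_0^t f(s) dB_s ) = E[ (int_0^t f(s) dB_s)^2 ] = int_0^t f(s)^2 ds.
Here f(s) = -s/4, so f(s)^2 = s^2/16. Integrate:
  int_0^t (s^2/16) ds = t^3/48.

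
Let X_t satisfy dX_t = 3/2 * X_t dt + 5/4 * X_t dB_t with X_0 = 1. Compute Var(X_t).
Var(X_t) = exp(73*t/16) - exp(3*t)

For GBM dX = mu X dt + sigma X dB with X_0 = x_0, apply Itô to Y = log X: dY = (mu - sigma^2/2) dt + sigma dB, so Y_t = log(x_0) + (mu - sigma^2/2) t + sigma B_t and hence X_t = x_0 * exp((mu - sigma^2/2) t + sigma B_t).
With mu = 3/2, sigma = 5/4, x_0 = 1, this gives:
  X_t = 1 * exp((23/32) * t + (5/4) * B_t).
Since sigma*B_t ~ Normal(0, sigma^2 t), E[exp(sigma*B_t)] = exp(sigma^2 t / 2); so E[X_t] = x_0 * exp((mu - sigma^2/2) t) * exp(sigma^2 t / 2) = x_0 * exp(mu t) = exp(3*t/2).
Var(X_t) = E[X_t^2] - (E[X_t])^2 = x_0^2 * exp(2 mu t) * (exp(sigma^2 t) - 1) = exp(73*t/16) - exp(3*t).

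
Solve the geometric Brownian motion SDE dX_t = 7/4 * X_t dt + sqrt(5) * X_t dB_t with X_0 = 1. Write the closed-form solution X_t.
X_t = 1 * exp((-3/4) * t + (sqrt(5)) * B_t)

For GBM dX = mu X dt + sigma X dB with X_0 = x_0, apply Itô to Y = log X: dY = (mu - sigma^2/2) dt + sigma dB, so Y_t = log(x_0) + (mu - sigma^2/2) t + sigma B_t and hence X_t = x_0 * exp((mu - sigma^2/2) t + sigma B_t).
With mu = 7/4, sigma = sqrt(5), x_0 = 1, this gives:
  X_t = 1 * exp((-3/4) * t + (sqrt(5)) * B_t).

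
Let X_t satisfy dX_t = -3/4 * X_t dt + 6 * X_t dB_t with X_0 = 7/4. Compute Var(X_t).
Var(X_t) = (49*exp(36*t) - 49)*exp(-3*t/2)/16

For GBM dX = mu X dt + sigma X dB with X_0 = x_0, apply Itô to Y = log X: dY = (mu - sigma^2/2) dt + sigma dB, so Y_t = log(x_0) + (mu - sigma^2/2) t + sigma B_t and hence X_t = x_0 * exp((mu - sigma^2/2) t + sigma B_t).
With mu = -3/4, sigma = 6, x_0 = 7/4, this gives:
  X_t = 7/4 * exp((-75/4) * t + (6) * B_t).
Since sigma*B_t ~ Normal(0, sigma^2 t), E[exp(sigma*B_t)] = exp(sigma^2 t / 2); so E[X_t] = x_0 * exp((mu - sigma^2/2) t) * exp(sigma^2 t / 2) = x_0 * exp(mu t) = 7*exp(-3*t/4)/4.
Var(X_t) = E[X_t^2] - (E[X_t])^2 = x_0^2 * exp(2 mu t) * (exp(sigma^2 t) - 1) = (49*exp(36*t) - 49)*exp(-3*t/2)/16.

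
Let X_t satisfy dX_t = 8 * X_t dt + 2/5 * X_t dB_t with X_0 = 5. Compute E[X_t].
E[X_t] = 5*exp(8*t)

For GBM dX = mu X dt + sigma X dB with X_0 = x_0, apply Itô to Y = log X: dY = (mu - sigma^2/2) dt + sigma dB, so Y_t = log(x_0) + (mu - sigma^2/2) t + sigma B_t and hence X_t = x_0 * exp((mu - sigma^2/2) t + sigma B_t).
With mu = 8, sigma = 2/5, x_0 = 5, this gives:
  X_t = 5 * exp((198/25) * t + (2/5) * B_t).
Since sigma*B_t ~ Normal(0, sigma^2 t), E[exp(sigma*B_t)] = exp(sigma^2 t / 2); so E[X_t] = x_0 * exp((mu - sigma^2/2) t) * exp(sigma^2 t / 2) = x_0 * exp(mu t) = 5*exp(8*t).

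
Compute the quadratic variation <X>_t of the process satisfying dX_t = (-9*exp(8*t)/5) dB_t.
<X>_t = 81*exp(16*t)/400 - 81/400

For an Itô process dX_t = a(t) dt + b(t) dB_t, the quadratic variation is <X>_t = int_0^t b(s)^2 ds (the drift term does not contribute). Here b(s) = -9*exp(8*s)/5, so
  b(s)^2 = 81*exp(16*s)/25.
Integrating from 0 to t:
  <X>_t = int_0^t (81*exp(16*s)/25) ds = 81*exp(16*t)/400 - 81/400.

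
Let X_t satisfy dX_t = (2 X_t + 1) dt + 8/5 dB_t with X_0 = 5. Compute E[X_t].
E[X_t] = 11*exp(2*t)/2 - 1/2

Taking expectations and using E[dB_t] = 0, the mean m(t) = E[X_t] satisfies the ODE m'(t) = a m(t) + b with m(0) = x_0. With a = 2, b = 1, x_0 = 5, the solution is
  m(t) = x_0 * exp(a t) + (b/a) * (exp(a t) - 1)
       = 5 * exp(2 t) + (1/2) * (exp(2 t) - 1)
       = 11*exp(2*t)/2 - 1/2.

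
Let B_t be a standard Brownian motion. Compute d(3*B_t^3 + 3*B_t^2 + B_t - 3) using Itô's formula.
d(3*B_t^3 + 3*B_t^2 + B_t - 3) = (9*B_t + 3) dt + (9*B_t^2 + 6*B_t + 1) dB_t

Itô's formula for f(B_t) gives d f(B_t) = f'(B_t) dB_t + (1/2) f''(B_t) dt. Compute derivatives of f(x) = 3*x^3 + 3*x^2 + x - 3:
  f'(x)  = 9*x^2 + 6*x + 1
  f''(x) = 18*x + 6
Substitute x = B_t and multiply the f'' term by 1/2:
  drift     = (1/2) * (18*x + 6) evaluated at B_t = 9*B_t + 3
  diffusion = (9*x^2 + 6*x + 1) evaluated at B_t = 9*B_t^2 + 6*B_t + 1
Therefore d(3*B_t^3 + 3*B_t^2 + B_t - 3) = (9*B_t + 3) dt + (9*B_t^2 + 6*B_t + 1) dB_t.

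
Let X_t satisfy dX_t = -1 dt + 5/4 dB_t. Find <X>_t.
<X>_t = 25*t/16

For an Itô process dX_t = a(t) dt + b(t) dB_t, the quadratic variation is <X>_t = int_0^t b(s)^2 ds (the drift term does not contribute). Here b(s) = 5/4, so
  b(s)^2 = 25/16.
Integrating from 0 to t:
  <X>_t = int_0^t (25/16) ds = 25*t/16.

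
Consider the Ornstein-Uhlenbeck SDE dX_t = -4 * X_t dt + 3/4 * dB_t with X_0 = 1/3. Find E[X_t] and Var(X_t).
E[X_t] = exp(-4*t)/3; Var(X_t) = 9/128 - 9*exp(-8*t)/128

The OU SDE dX = -theta X dt + sigma dB admits the integrating factor exp(theta t): d(exp(theta t) X_t) = sigma exp(theta t) dB_t. Integrating from 0 to t:
  X_t = x_0 * exp(-theta t) + sigma * int_0^t exp(-theta (t-s)) dB_s.
The Itô integral has mean 0 and (by the Itô isometry) variance sigma^2 * int_0^t exp(-2 theta (t - s)) ds = sigma^2 * (1 - exp(-2 theta t)) / (2 theta).
With theta = 4, sigma = 3/4, x_0 = 1/3:
  E[X_t] = 1/3 * exp(-4 t) = exp(-4*t)/3
  Var(X_t) = (3/4)^2 * (1 - exp(-2*4 t)) / (2 * 4) = 9/128 - 9*exp(-8*t)/128.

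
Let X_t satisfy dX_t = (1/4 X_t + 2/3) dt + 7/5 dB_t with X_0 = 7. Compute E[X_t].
E[X_t] = 29*exp(t/4)/3 - 8/3

Taking expectations and using E[dB_t] = 0, the mean m(t) = E[X_t] satisfies the ODE m'(t) = a m(t) + b with m(0) = x_0. With a = 1/4, b = 2/3, x_0 = 7, the solution is
  m(t) = x_0 * exp(a t) + (b/a) * (exp(a t) - 1)
       = 7 * exp((1/4) t) + ((2/3)/(1/4)) * (exp((1/4) t) - 1)
       = 29*exp(t/4)/3 - 8/3.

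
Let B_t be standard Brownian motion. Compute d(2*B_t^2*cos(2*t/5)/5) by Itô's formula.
d(2*B_t^2*cos(2*t/5)/5) = (-4*B_t^2*sin(2*t/5)/25 + 2*cos(2*t/5)/5) dt + (4*B_t*cos(2*t/5)/5) dB_t

Itô's formula for f(t, x): d f(t, B_t) = (f_t + (1/2) f_xx) dt + f_x dB_t. Compute partials of f(t, x) = 2*x^2*cos(2*t/5)/5:
  f_t(t,x)  = -4*x^2*sin(2*t/5)/25
  f_x(t,x)  = 4*x*cos(2*t/5)/5
  f_xx(t,x) = 4*cos(2*t/5)/5
Assemble drift = f_t + (1/2) f_xx = -4*x^2*sin(2*t/5)/25 + 2*cos(2*t/5)/5 and diffusion = f_x = 4*x*cos(2*t/5)/5. Substituting x = B_t:
  d(2*B_t^2*cos(2*t/5)/5) = (-4*B_t^2*sin(2*t/5)/25 + 2*cos(2*t/5)/5) dt + (4*B_t*cos(2*t/5)/5) dB_t.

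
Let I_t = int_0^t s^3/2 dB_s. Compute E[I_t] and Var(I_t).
E[I_t] = 0; Var(I_t) = t^7/28

The Itô integral of a deterministic integrand f(s) has mean 0 because each increment f(s) * (B_{s+ds} - B_s) has mean 0. By the Itô isometry:
  Var( int_0^t f(s) dB_s ) = E[ (int_0^t f(s) dB_s)^2 ] = int_0^t f(s)^2 ds.
Here f(s) = s^3/2, so f(s)^2 = s^6/4. Integrate:
  int_0^t (s^6/4) ds = t^7/28.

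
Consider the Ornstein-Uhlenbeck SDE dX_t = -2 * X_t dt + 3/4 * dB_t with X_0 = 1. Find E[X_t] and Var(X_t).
E[X_t] = exp(-2*t); Var(X_t) = 9/64 - 9*exp(-4*t)/64

The OU SDE dX = -theta X dt + sigma dB admits the integrating factor exp(theta t): d(exp(theta t) X_t) = sigma exp(theta t) dB_t. Integrating from 0 to t:
  X_t = x_0 * exp(-theta t) + sigma * int_0^t exp(-theta (t-s)) dB_s.
The Itô integral has mean 0 and (by the Itô isometry) variance sigma^2 * int_0^t exp(-2 theta (t - s)) ds = sigma^2 * (1 - exp(-2 theta t)) / (2 theta).
With theta = 2, sigma = 3/4, x_0 = 1:
  E[X_t] = 1 * exp(-2 t) = exp(-2*t)
  Var(X_t) = (3/4)^2 * (1 - exp(-2*2 t)) / (2 * 2) = 9/64 - 9*exp(-4*t)/64.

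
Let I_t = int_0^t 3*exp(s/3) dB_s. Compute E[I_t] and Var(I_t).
E[I_t] = 0; Var(I_t) = 27*exp(2*t/3)/2 - 27/2

The Itô integral of a deterministic integrand f(s) has mean 0 because each increment f(s) * (B_{s+ds} - B_s) has mean 0. By the Itô isometry:
  Var( int_0^t f(s) dB_s ) = E[ (int_0^t f(s) dB_s)^2 ] = int_0^t f(s)^2 ds.
Here f(s) = 3*exp(s/3), so f(s)^2 = 9*exp(2*s/3). Integrate:
  int_0^t (9*exp(2*s/3)) ds = 27*exp(2*t/3)/2 - 27/2.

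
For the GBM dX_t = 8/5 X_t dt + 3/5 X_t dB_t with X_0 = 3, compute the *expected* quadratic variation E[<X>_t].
E[<X>_t] = 81*exp(89*t/25)/89 - 81/89

<X>_t = int_0^t ((3/5) * X_s)^2 ds. Taking expectation inside the integral: E[<X>_t] = (3/5)^2 * int_0^t E[X_s^2] ds. For GBM, E[X_s^2] = x_0^2 * exp((2 mu + sigma^2) s). Integrating:
  E[<X>_t] = (3/5)^2 * 3^2 * (exp((2*(8/5) + (3/5)^2) t) - 1) / (2*(8/5) + (3/5)^2)
           = (3/5)^2 * 3^2 * (exp((89/25) t) - 1) / (89/25) = 81*exp(89*t/25)/89 - 81/89.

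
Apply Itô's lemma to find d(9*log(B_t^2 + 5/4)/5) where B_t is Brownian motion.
d(9*log(B_t^2 + 5/4)/5) = (36*(5 - 4*B_t^2)/(5*(4*B_t^2 + 5)^2)) dt + (72*B_t/(5*(4*B_t^2 + 5))) dB_t

Itô's formula for f(B_t) gives d f(B_t) = f'(B_t) dB_t + (1/2) f''(B_t) dt. Compute derivatives of f(x) = 9*log(x^2 + 5/4)/5:
  f'(x)  = 72*x/(5*(4*x^2 + 5))
  f''(x) = 72*(5 - 4*x^2)/(5*(4*x^2 + 5)^2)
Substitute x = B_t and multiply the f'' term by 1/2:
  drift     = (1/2) * (72*(5 - 4*x^2)/(5*(4*x^2 + 5)^2)) evaluated at B_t = 36*(5 - 4*B_t^2)/(5*(4*B_t^2 + 5)^2)
  diffusion = (72*x/(5*(4*x^2 + 5))) evaluated at B_t = 72*B_t/(5*(4*B_t^2 + 5))
Therefore d(9*log(B_t^2 + 5/4)/5) = (36*(5 - 4*B_t^2)/(5*(4*B_t^2 + 5)^2)) dt + (72*B_t/(5*(4*B_t^2 + 5))) dB_t.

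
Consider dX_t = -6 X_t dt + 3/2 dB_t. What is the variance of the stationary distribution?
lim Var(X_t) = 3/16

The OU SDE dX = -theta X dt + sigma dB admits the integrating factor exp(theta t): d(exp(theta t) X_t) = sigma exp(theta t) dB_t. Integrating from 0 to t gives X_t = x_0 * exp(-theta t) + sigma * int_0^t exp(-theta (t-s)) dB_s for any initial x_0. The Itô integral has variance (by the Itô isometry) sigma^2 * int_0^t exp(-2 theta (t - s)) ds = sigma^2 * (1 - exp(-2 theta t)) / (2 theta), independent of x_0.
With theta = 6, sigma = 3/2:
  Var(X_t) = (3/2)^2 * (1 - exp(-2*6 t)) / (2 * 6) = 3/16 - 3*exp(-12*t)/16.
As t -> infinity, exp(-2*6 t) -> 0, so the stationary variance is sigma^2 / (2 theta) = 3/16.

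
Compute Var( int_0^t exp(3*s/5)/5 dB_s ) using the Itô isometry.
Var = exp(6*t/5)/30 - 1/30

The Itô integral of a deterministic integrand f(s) has mean 0 because each increment f(s) * (B_{s+ds} - B_s) has mean 0. By the Itô isometry:
  Var( int_0^t f(s) dB_s ) = E[ (int_0^t f(s) dB_s)^2 ] = int_0^t f(s)^2 ds.
Here f(s) = exp(3*s/5)/5, so f(s)^2 = exp(6*s/5)/25. Integrate:
  int_0^t (exp(6*s/5)/25) ds = exp(6*t/5)/30 - 1/30.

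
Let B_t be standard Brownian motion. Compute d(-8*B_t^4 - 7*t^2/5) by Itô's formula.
d(-8*B_t^4 - 7*t^2/5) = (-48*B_t^2 - 14*t/5) dt + (-32*B_t^3) dB_t

Itô's formula for f(t, x): d f(t, B_t) = (f_t + (1/2) f_xx) dt + f_x dB_t. Compute partials of f(t, x) = -7*t^2/5 - 8*x^4:
  f_t(t,x)  = -14*t/5
  f_x(t,x)  = -32*x^3
  f_xx(t,x) = -96*x^2
Assemble drift = f_t + (1/2) f_xx = -14*t/5 - 48*x^2 and diffusion = f_x = -32*x^3. Substituting x = B_t:
  d(-8*B_t^4 - 7*t^2/5) = (-48*B_t^2 - 14*t/5) dt + (-32*B_t^3) dB_t.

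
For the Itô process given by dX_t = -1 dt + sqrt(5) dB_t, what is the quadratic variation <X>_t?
<X>_t = 5*t

For an Itô process dX_t = a(t) dt + b(t) dB_t, the quadratic variation is <X>_t = int_0^t b(s)^2 ds (the drift term does not contribute). Here b(s) = sqrt(5), so
  b(s)^2 = 5.
Integrating from 0 to t:
  <X>_t = int_0^t (5) ds = 5*t.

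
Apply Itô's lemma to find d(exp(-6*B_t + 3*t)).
d(exp(-6*B_t + 3*t)) = (21*exp(-6*B_t + 3*t)) dt + (-6*exp(-6*B_t + 3*t)) dB_t

Itô's formula for f(t, x): d f(t, B_t) = (f_t + (1/2) f_xx) dt + f_x dB_t. Compute partials of f(t, x) = exp(3*t - 6*x):
  f_t(t,x)  = 3*exp(3*t - 6*x)
  f_x(t,x)  = -6*exp(3*t - 6*x)
  f_xx(t,x) = 36*exp(3*t - 6*x)
Assemble drift = f_t + (1/2) f_xx = 21*exp(3*t - 6*x) and diffusion = f_x = -6*exp(3*t - 6*x). Substituting x = B_t:
  d(exp(-6*B_t + 3*t)) = (21*exp(-6*B_t + 3*t)) dt + (-6*exp(-6*B_t + 3*t)) dB_t.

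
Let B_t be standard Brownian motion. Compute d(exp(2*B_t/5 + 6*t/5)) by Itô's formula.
d(exp(2*B_t/5 + 6*t/5)) = (32*exp(2*B_t/5 + 6*t/5)/25) dt + (2*exp(2*B_t/5 + 6*t/5)/5) dB_t

Itô's formula for f(t, x): d f(t, B_t) = (f_t + (1/2) f_xx) dt + f_x dB_t. Compute partials of f(t, x) = exp(6*t/5 + 2*x/5):
  f_t(t,x)  = 6*exp(6*t/5 + 2*x/5)/5
  f_x(t,x)  = 2*exp(6*t/5 + 2*x/5)/5
  f_xx(t,x) = 4*exp(6*t/5 + 2*x/5)/25
Assemble drift = f_t + (1/2) f_xx = 32*exp(6*t/5 + 2*x/5)/25 and diffusion = f_x = 2*exp(6*t/5 + 2*x/5)/5. Substituting x = B_t:
  d(exp(2*B_t/5 + 6*t/5)) = (32*exp(2*B_t/5 + 6*t/5)/25) dt + (2*exp(2*B_t/5 + 6*t/5)/5) dB_t.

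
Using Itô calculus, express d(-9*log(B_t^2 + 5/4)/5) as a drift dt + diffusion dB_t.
d(-9*log(B_t^2 + 5/4)/5) = (36*(4*B_t^2 - 5)/(5*(4*B_t^2 + 5)^2)) dt + (-72*B_t/(20*B_t^2 + 25)) dB_t

Itô's formula for f(B_t) gives d f(B_t) = f'(B_t) dB_t + (1/2) f''(B_t) dt. Compute derivatives of f(x) = -9*log(x^2 + 5/4)/5:
  f'(x)  = -72*x/(20*x^2 + 25)
  f''(x) = 72*(4*x^2 - 5)/(5*(4*x^2 + 5)^2)
Substitute x = B_t and multiply the f'' term by 1/2:
  drift     = (1/2) * (72*(4*x^2 - 5)/(5*(4*x^2 + 5)^2)) evaluated at B_t = 36*(4*B_t^2 - 5)/(5*(4*B_t^2 + 5)^2)
  diffusion = (-72*x/(20*x^2 + 25)) evaluated at B_t = -72*B_t/(20*B_t^2 + 25)
Therefore d(-9*log(B_t^2 + 5/4)/5) = (36*(4*B_t^2 - 5)/(5*(4*B_t^2 + 5)^2)) dt + (-72*B_t/(20*B_t^2 + 25)) dB_t.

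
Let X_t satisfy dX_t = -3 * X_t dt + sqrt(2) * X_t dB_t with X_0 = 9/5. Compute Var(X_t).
Var(X_t) = (81*exp(2*t) - 81)*exp(-6*t)/25

For GBM dX = mu X dt + sigma X dB with X_0 = x_0, apply Itô to Y = log X: dY = (mu - sigma^2/2) dt + sigma dB, so Y_t = log(x_0) + (mu - sigma^2/2) t + sigma B_t and hence X_t = x_0 * exp((mu - sigma^2/2) t + sigma B_t).
With mu = -3, sigma = sqrt(2), x_0 = 9/5, this gives:
  X_t = 9/5 * exp((-4) * t + (sqrt(2)) * B_t).
Since sigma*B_t ~ Normal(0, sigma^2 t), E[exp(sigma*B_t)] = exp(sigma^2 t / 2); so E[X_t] = x_0 * exp((mu - sigma^2/2) t) * exp(sigma^2 t / 2) = x_0 * exp(mu t) = 9*exp(-3*t)/5.
Var(X_t) = E[X_t^2] - (E[X_t])^2 = x_0^2 * exp(2 mu t) * (exp(sigma^2 t) - 1) = (81*exp(2*t) - 81)*exp(-6*t)/25.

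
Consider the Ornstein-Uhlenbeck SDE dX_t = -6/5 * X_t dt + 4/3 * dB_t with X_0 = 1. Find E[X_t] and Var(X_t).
E[X_t] = exp(-6*t/5); Var(X_t) = 20/27 - 20*exp(-12*t/5)/27

The OU SDE dX = -theta X dt + sigma dB admits the integrating factor exp(theta t): d(exp(theta t) X_t) = sigma exp(theta t) dB_t. Integrating from 0 to t:
  X_t = x_0 * exp(-theta t) + sigma * int_0^t exp(-theta (t-s)) dB_s.
The Itô integral has mean 0 and (by the Itô isometry) variance sigma^2 * int_0^t exp(-2 theta (t - s)) ds = sigma^2 * (1 - exp(-2 theta t)) / (2 theta).
With theta = 6/5, sigma = 4/3, x_0 = 1:
  E[X_t] = 1 * exp(-6/5 t) = exp(-6*t/5)
  Var(X_t) = (4/3)^2 * (1 - exp(-2*6/5 t)) / (2 * 6/5) = 20/27 - 20*exp(-12*t/5)/27.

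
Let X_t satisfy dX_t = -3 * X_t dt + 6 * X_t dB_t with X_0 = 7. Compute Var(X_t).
Var(X_t) = (49*exp(36*t) - 49)*exp(-6*t)

For GBM dX = mu X dt + sigma X dB with X_0 = x_0, apply Itô to Y = log X: dY = (mu - sigma^2/2) dt + sigma dB, so Y_t = log(x_0) + (mu - sigma^2/2) t + sigma B_t and hence X_t = x_0 * exp((mu - sigma^2/2) t + sigma B_t).
With mu = -3, sigma = 6, x_0 = 7, this gives:
  X_t = 7 * exp((-21) * t + (6) * B_t).
Since sigma*B_t ~ Normal(0, sigma^2 t), E[exp(sigma*B_t)] = exp(sigma^2 t / 2); so E[X_t] = x_0 * exp((mu - sigma^2/2) t) * exp(sigma^2 t / 2) = x_0 * exp(mu t) = 7*exp(-3*t).
Var(X_t) = E[X_t^2] - (E[X_t])^2 = x_0^2 * exp(2 mu t) * (exp(sigma^2 t) - 1) = (49*exp(36*t) - 49)*exp(-6*t).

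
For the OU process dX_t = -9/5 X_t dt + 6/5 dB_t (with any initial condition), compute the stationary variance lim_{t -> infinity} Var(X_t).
lim Var(X_t) = 2/5

The OU SDE dX = -theta X dt + sigma dB admits the integrating factor exp(theta t): d(exp(theta t) X_t) = sigma exp(theta t) dB_t. Integrating from 0 to t gives X_t = x_0 * exp(-theta t) + sigma * int_0^t exp(-theta (t-s)) dB_s for any initial x_0. The Itô integral has variance (by the Itô isometry) sigma^2 * int_0^t exp(-2 theta (t - s)) ds = sigma^2 * (1 - exp(-2 theta t)) / (2 theta), independent of x_0.
With theta = 9/5, sigma = 6/5:
  Var(X_t) = (6/5)^2 * (1 - exp(-2*9/5 t)) / (2 * 9/5) = 2/5 - 2*exp(-18*t/5)/5.
As t -> infinity, exp(-2*9/5 t) -> 0, so the stationary variance is sigma^2 / (2 theta) = 2/5.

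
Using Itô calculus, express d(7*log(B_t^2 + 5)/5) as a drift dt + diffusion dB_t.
d(7*log(B_t^2 + 5)/5) = (7*(5 - B_t^2)/(5*(B_t^2 + 5)^2)) dt + (14*B_t/(5*(B_t^2 + 5))) dB_t

Itô's formula for f(B_t) gives d f(B_t) = f'(B_t) dB_t + (1/2) f''(B_t) dt. Compute derivatives of f(x) = 7*log(x^2 + 5)/5:
  f'(x)  = 14*x/(5*(x^2 + 5))
  f''(x) = 14*(5 - x^2)/(5*(x^2 + 5)^2)
Substitute x = B_t and multiply the f'' term by 1/2:
  drift     = (1/2) * (14*(5 - x^2)/(5*(x^2 + 5)^2)) evaluated at B_t = 7*(5 - B_t^2)/(5*(B_t^2 + 5)^2)
  diffusion = (14*x/(5*(x^2 + 5))) evaluated at B_t = 14*B_t/(5*(B_t^2 + 5))
Therefore d(7*log(B_t^2 + 5)/5) = (7*(5 - B_t^2)/(5*(B_t^2 + 5)^2)) dt + (14*B_t/(5*(B_t^2 + 5))) dB_t.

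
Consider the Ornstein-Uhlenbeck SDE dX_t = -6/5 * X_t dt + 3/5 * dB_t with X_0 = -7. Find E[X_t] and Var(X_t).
E[X_t] = -7*exp(-6*t/5); Var(X_t) = 3/20 - 3*exp(-12*t/5)/20

The OU SDE dX = -theta X dt + sigma dB admits the integrating factor exp(theta t): d(exp(theta t) X_t) = sigma exp(theta t) dB_t. Integrating from 0 to t:
  X_t = x_0 * exp(-theta t) + sigma * int_0^t exp(-theta (t-s)) dB_s.
The Itô integral has mean 0 and (by the Itô isometry) variance sigma^2 * int_0^t exp(-2 theta (t - s)) ds = sigma^2 * (1 - exp(-2 theta t)) / (2 theta).
With theta = 6/5, sigma = 3/5, x_0 = -7:
  E[X_t] = -7 * exp(-6/5 t) = -7*exp(-6*t/5)
  Var(X_t) = (3/5)^2 * (1 - exp(-2*6/5 t)) / (2 * 6/5) = 3/20 - 3*exp(-12*t/5)/20.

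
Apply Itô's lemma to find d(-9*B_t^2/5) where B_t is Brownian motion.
d(-9*B_t^2/5) = (-9/5) dt + (-18*B_t/5) dB_t

Itô's formula for f(B_t) gives d f(B_t) = f'(B_t) dB_t + (1/2) f''(B_t) dt. Compute derivatives of f(x) = -9*x^2/5:
  f'(x)  = -18*x/5
  f''(x) = -18/5
Substitute x = B_t and multiply the f'' term by 1/2:
  drift     = (1/2) * (-18/5) evaluated at B_t = -9/5
  diffusion = (-18*x/5) evaluated at B_t = -18*B_t/5
Therefore d(-9*B_t^2/5) = (-9/5) dt + (-18*B_t/5) dB_t.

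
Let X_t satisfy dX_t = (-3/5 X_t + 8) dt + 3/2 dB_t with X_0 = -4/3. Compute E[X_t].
E[X_t] = 40/3 - 44*exp(-3*t/5)/3

Taking expectations and using E[dB_t] = 0, the mean m(t) = E[X_t] satisfies the ODE m'(t) = a m(t) + b with m(0) = x_0. With a = -3/5, b = 8, x_0 = -4/3, the solution is
  m(t) = x_0 * exp(a t) + (b/a) * (exp(a t) - 1)
       = (-4/3) * exp((-3/5) t) + (8/(-3/5)) * (exp((-3/5) t) - 1)
       = 40/3 - 44*exp(-3*t/5)/3.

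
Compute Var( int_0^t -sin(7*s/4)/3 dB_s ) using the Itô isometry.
Var = t/18 - sin(7*t/2)/63

The Itô integral of a deterministic integrand f(s) has mean 0 because each increment f(s) * (B_{s+ds} - B_s) has mean 0. By the Itô isometry:
  Var( int_0^t f(s) dB_s ) = E[ (int_0^t f(s) dB_s)^2 ] = int_0^t f(s)^2 ds.
Here f(s) = -sin(7*s/4)/3, so f(s)^2 = sin(7*s/4)^2/9. Integrate:
  int_0^t (sin(7*s/4)^2/9) ds = t/18 - sin(7*t/2)/63.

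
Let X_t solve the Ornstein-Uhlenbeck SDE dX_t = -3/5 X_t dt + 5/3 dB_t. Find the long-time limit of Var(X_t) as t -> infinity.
lim Var(X_t) = 125/54

The OU SDE dX = -theta X dt + sigma dB admits the integrating factor exp(theta t): d(exp(theta t) X_t) = sigma exp(theta t) dB_t. Integrating from 0 to t gives X_t = x_0 * exp(-theta t) + sigma * int_0^t exp(-theta (t-s)) dB_s for any initial x_0. The Itô integral has variance (by the Itô isometry) sigma^2 * int_0^t exp(-2 theta (t - s)) ds = sigma^2 * (1 - exp(-2 theta t)) / (2 theta), independent of x_0.
With theta = 3/5, sigma = 5/3:
  Var(X_t) = (5/3)^2 * (1 - exp(-2*3/5 t)) / (2 * 3/5) = 125/54 - 125*exp(-6*t/5)/54.
As t -> infinity, exp(-2*3/5 t) -> 0, so the stationary variance is sigma^2 / (2 theta) = 125/54.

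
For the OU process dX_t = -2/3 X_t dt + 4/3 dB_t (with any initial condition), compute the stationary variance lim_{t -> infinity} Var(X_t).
lim Var(X_t) = 4/3

The OU SDE dX = -theta X dt + sigma dB admits the integrating factor exp(theta t): d(exp(theta t) X_t) = sigma exp(theta t) dB_t. Integrating from 0 to t gives X_t = x_0 * exp(-theta t) + sigma * int_0^t exp(-theta (t-s)) dB_s for any initial x_0. The Itô integral has variance (by the Itô isometry) sigma^2 * int_0^t exp(-2 theta (t - s)) ds = sigma^2 * (1 - exp(-2 theta t)) / (2 theta), independent of x_0.
With theta = 2/3, sigma = 4/3:
  Var(X_t) = (4/3)^2 * (1 - exp(-2*2/3 t)) / (2 * 2/3) = 4/3 - 4*exp(-4*t/3)/3.
As t -> infinity, exp(-2*2/3 t) -> 0, so the stationary variance is sigma^2 / (2 theta) = 4/3.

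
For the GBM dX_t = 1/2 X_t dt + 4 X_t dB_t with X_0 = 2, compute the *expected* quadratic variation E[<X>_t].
E[<X>_t] = 64*exp(17*t)/17 - 64/17

<X>_t = int_0^t (4 * X_s)^2 ds. Taking expectation inside the integral: E[<X>_t] = 4^2 * int_0^t E[X_s^2] ds. For GBM, E[X_s^2] = x_0^2 * exp((2 mu + sigma^2) s). Integrating:
  E[<X>_t] = 4^2 * 2^2 * (exp((2*(1/2) + 4^2) t) - 1) / (2*(1/2) + 4^2)
           = 4^2 * 2^2 * (exp(17 t) - 1) / 17 = 64*exp(17*t)/17 - 64/17.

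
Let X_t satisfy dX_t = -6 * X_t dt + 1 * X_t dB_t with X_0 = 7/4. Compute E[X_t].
E[X_t] = 7*exp(-6*t)/4

For GBM dX = mu X dt + sigma X dB with X_0 = x_0, apply Itô to Y = log X: dY = (mu - sigma^2/2) dt + sigma dB, so Y_t = log(x_0) + (mu - sigma^2/2) t + sigma B_t and hence X_t = x_0 * exp((mu - sigma^2/2) t + sigma B_t).
With mu = -6, sigma = 1, x_0 = 7/4, this gives:
  X_t = 7/4 * exp((-13/2) * t + (1) * B_t).
Since sigma*B_t ~ Normal(0, sigma^2 t), E[exp(sigma*B_t)] = exp(sigma^2 t / 2); so E[X_t] = x_0 * exp((mu - sigma^2/2) t) * exp(sigma^2 t / 2) = x_0 * exp(mu t) = 7*exp(-6*t)/4.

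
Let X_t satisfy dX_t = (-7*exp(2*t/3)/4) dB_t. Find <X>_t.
<X>_t = 147*exp(4*t/3)/64 - 147/64

For an Itô process dX_t = a(t) dt + b(t) dB_t, the quadratic variation is <X>_t = int_0^t b(s)^2 ds (the drift term does not contribute). Here b(s) = -7*exp(2*s/3)/4, so
  b(s)^2 = 49*exp(4*s/3)/16.
Integrating from 0 to t:
  <X>_t = int_0^t (49*exp(4*s/3)/16) ds = 147*exp(4*t/3)/64 - 147/64.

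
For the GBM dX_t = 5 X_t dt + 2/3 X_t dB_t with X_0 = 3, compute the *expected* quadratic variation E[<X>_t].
E[<X>_t] = 18*exp(94*t/9)/47 - 18/47

<X>_t = int_0^t ((2/3) * X_s)^2 ds. Taking expectation inside the integral: E[<X>_t] = (2/3)^2 * int_0^t E[X_s^2] ds. For GBM, E[X_s^2] = x_0^2 * exp((2 mu + sigma^2) s). Integrating:
  E[<X>_t] = (2/3)^2 * 3^2 * (exp((2*5 + (2/3)^2) t) - 1) / (2*5 + (2/3)^2)
           = (2/3)^2 * 3^2 * (exp((94/9) t) - 1) / (94/9) = 18*exp(94*t/9)/47 - 18/47.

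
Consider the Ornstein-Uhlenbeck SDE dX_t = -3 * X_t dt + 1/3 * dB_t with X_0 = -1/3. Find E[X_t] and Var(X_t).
E[X_t] = -exp(-3*t)/3; Var(X_t) = 1/54 - exp(-6*t)/54

The OU SDE dX = -theta X dt + sigma dB admits the integrating factor exp(theta t): d(exp(theta t) X_t) = sigma exp(theta t) dB_t. Integrating from 0 to t:
  X_t = x_0 * exp(-theta t) + sigma * int_0^t exp(-theta (t-s)) dB_s.
The Itô integral has mean 0 and (by the Itô isometry) variance sigma^2 * int_0^t exp(-2 theta (t - s)) ds = sigma^2 * (1 - exp(-2 theta t)) / (2 theta).
With theta = 3, sigma = 1/3, x_0 = -1/3:
  E[X_t] = -1/3 * exp(-3 t) = -exp(-3*t)/3
  Var(X_t) = (1/3)^2 * (1 - exp(-2*3 t)) / (2 * 3) = 1/54 - exp(-6*t)/54.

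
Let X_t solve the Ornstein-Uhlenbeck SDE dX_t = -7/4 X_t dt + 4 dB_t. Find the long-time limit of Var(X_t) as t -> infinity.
lim Var(X_t) = 32/7

The OU SDE dX = -theta X dt + sigma dB admits the integrating factor exp(theta t): d(exp(theta t) X_t) = sigma exp(theta t) dB_t. Integrating from 0 to t gives X_t = x_0 * exp(-theta t) + sigma * int_0^t exp(-theta (t-s)) dB_s for any initial x_0. The Itô integral has variance (by the Itô isometry) sigma^2 * int_0^t exp(-2 theta (t - s)) ds = sigma^2 * (1 - exp(-2 theta t)) / (2 theta), independent of x_0.
With theta = 7/4, sigma = 4:
  Var(X_t) = (4)^2 * (1 - exp(-2*7/4 t)) / (2 * 7/4) = 32/7 - 32*exp(-7*t/2)/7.
As t -> infinity, exp(-2*7/4 t) -> 0, so the stationary variance is sigma^2 / (2 theta) = 32/7.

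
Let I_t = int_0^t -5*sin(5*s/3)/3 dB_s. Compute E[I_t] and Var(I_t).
E[I_t] = 0; Var(I_t) = 25*t/18 - 5*sin(10*t/3)/12

The Itô integral of a deterministic integrand f(s) has mean 0 because each increment f(s) * (B_{s+ds} - B_s) has mean 0. By the Itô isometry:
  Var( int_0^t f(s) dB_s ) = E[ (int_0^t f(s) dB_s)^2 ] = int_0^t f(s)^2 ds.
Here f(s) = -5*sin(5*s/3)/3, so f(s)^2 = 25*sin(5*s/3)^2/9. Integrate:
  int_0^t (25*sin(5*s/3)^2/9) ds = 25*t/18 - 5*sin(10*t/3)/12.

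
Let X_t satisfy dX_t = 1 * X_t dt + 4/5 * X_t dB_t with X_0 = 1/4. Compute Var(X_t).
Var(X_t) = (exp(16*t/25) - 1)*exp(2*t)/16

For GBM dX = mu X dt + sigma X dB with X_0 = x_0, apply Itô to Y = log X: dY = (mu - sigma^2/2) dt + sigma dB, so Y_t = log(x_0) + (mu - sigma^2/2) t + sigma B_t and hence X_t = x_0 * exp((mu - sigma^2/2) t + sigma B_t).
With mu = 1, sigma = 4/5, x_0 = 1/4, this gives:
  X_t = 1/4 * exp((17/25) * t + (4/5) * B_t).
Since sigma*B_t ~ Normal(0, sigma^2 t), E[exp(sigma*B_t)] = exp(sigma^2 t / 2); so E[X_t] = x_0 * exp((mu - sigma^2/2) t) * exp(sigma^2 t / 2) = x_0 * exp(mu t) = exp(t)/4.
Var(X_t) = E[X_t^2] - (E[X_t])^2 = x_0^2 * exp(2 mu t) * (exp(sigma^2 t) - 1) = (exp(16*t/25) - 1)*exp(2*t)/16.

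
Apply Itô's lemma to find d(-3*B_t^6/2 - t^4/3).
d(-3*B_t^6/2 - t^4/3) = (-45*B_t^4/2 - 4*t^3/3) dt + (-9*B_t^5) dB_t

Itô's formula for f(t, x): d f(t, B_t) = (f_t + (1/2) f_xx) dt + f_x dB_t. Compute partials of f(t, x) = -t^4/3 - 3*x^6/2:
  f_t(t,x)  = -4*t^3/3
  f_x(t,x)  = -9*x^5
  f_xx(t,x) = -45*x^4
Assemble drift = f_t + (1/2) f_xx = -4*t^3/3 - 45*x^4/2 and diffusion = f_x = -9*x^5. Substituting x = B_t:
  d(-3*B_t^6/2 - t^4/3) = (-45*B_t^4/2 - 4*t^3/3) dt + (-9*B_t^5) dB_t.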